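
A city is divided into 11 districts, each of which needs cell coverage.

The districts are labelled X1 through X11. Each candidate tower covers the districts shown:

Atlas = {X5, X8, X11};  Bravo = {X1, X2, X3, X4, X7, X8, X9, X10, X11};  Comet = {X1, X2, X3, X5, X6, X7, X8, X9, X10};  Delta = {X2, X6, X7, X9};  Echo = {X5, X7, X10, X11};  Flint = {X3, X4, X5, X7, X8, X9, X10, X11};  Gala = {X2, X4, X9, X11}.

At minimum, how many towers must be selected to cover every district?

2

Comet and Flint together: Comet ∪ Flint = {X1, X2, X3, X4, X5, X6, X7, X8, X9, X10, X11} — every district is covered.
No single tower has all 11 districts (the largest, Bravo, has 9), so 2 is optimal.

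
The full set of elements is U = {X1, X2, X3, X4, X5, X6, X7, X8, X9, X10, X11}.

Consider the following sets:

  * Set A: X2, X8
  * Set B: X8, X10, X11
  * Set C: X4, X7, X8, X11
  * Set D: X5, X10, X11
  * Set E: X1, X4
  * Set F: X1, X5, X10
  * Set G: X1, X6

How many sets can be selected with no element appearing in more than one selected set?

A, D, E are pairwise disjoint (A={X2,X8}; D={X5,X10,X11}; E={X1,X4}).
Every remaining set overlaps one of these, and no 4 of the listed sets are pairwise disjoint, so 3 is the maximum.

3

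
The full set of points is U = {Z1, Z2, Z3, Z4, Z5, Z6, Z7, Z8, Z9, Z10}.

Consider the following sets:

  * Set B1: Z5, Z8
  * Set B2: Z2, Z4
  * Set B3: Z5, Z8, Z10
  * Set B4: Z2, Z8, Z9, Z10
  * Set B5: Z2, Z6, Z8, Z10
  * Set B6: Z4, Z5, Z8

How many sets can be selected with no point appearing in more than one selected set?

B1, B2 are pairwise disjoint (B1={Z5,Z8}; B2={Z2,Z4}).
Every remaining set overlaps one of these, and no 3 of the listed sets are pairwise disjoint, so 2 is the maximum.

2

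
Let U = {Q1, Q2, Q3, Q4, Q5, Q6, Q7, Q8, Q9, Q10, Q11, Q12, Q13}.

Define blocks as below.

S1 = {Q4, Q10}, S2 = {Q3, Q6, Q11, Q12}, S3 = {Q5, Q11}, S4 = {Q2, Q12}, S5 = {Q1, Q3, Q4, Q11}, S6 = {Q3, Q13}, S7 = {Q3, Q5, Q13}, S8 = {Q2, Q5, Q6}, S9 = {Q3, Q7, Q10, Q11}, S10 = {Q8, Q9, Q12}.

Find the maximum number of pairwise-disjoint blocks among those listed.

S1, S6, S8, S10 are pairwise disjoint (S1={Q4,Q10}; S6={Q3,Q13}; S8={Q2,Q5,Q6}; S10={Q8,Q9,Q12}).
Every remaining block overlaps one of these, and no 5 of the listed blocks are pairwise disjoint, so 4 is the maximum.

4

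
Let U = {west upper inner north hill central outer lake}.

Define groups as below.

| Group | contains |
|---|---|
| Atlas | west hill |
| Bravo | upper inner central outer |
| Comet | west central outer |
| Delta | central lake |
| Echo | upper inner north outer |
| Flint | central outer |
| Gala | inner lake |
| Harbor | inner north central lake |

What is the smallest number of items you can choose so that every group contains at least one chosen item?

3

Take H = {inner, hill, central}. Each listed group contains at least one of these, so H is a hitting set of size 3.
The groups Atlas, Flint, Gala are pairwise disjoint, so any hitting set needs a separate item for each — at least 3. Hence 3 is optimal.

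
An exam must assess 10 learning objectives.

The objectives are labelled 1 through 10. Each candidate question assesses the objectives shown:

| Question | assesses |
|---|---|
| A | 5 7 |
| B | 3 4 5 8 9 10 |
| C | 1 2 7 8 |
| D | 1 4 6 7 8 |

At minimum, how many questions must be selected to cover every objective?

3

B and C and D together: B ∪ C ∪ D = {1, 2, 3, 4, 5, 6, 7, 8, 9, 10} — every objective is covered.
Only C contains 2, so C is forced; the remaining 6 objectives need at least 2 more questions (each remaining question adds at most 5) — so at least 3 questions are needed, and 3 is optimal.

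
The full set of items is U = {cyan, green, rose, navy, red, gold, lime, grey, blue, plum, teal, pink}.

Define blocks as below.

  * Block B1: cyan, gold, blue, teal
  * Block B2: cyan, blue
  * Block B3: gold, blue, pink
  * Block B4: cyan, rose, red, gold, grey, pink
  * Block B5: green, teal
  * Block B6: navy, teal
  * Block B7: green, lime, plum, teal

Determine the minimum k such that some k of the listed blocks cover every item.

Take {B2, B4, B6, B7}. Their union is {cyan, green, rose, navy, red, gold, lime, grey, blue, plum, teal, pink}, which is all 12 items.
No 3 of the 7 blocks cover everything (all 35 combinations miss at least one item), so 4 is optimal.

4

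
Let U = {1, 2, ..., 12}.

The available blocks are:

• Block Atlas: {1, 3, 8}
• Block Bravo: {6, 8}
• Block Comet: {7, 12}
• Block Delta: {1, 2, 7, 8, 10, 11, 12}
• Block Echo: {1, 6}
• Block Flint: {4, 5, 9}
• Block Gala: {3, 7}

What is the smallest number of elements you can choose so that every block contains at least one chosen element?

4

Take H = {1, 4, 7, 8}. Each listed block contains at least one of these, so H is a hitting set of size 4.
No choice of 3 elements meets every block, so 4 is the minimum.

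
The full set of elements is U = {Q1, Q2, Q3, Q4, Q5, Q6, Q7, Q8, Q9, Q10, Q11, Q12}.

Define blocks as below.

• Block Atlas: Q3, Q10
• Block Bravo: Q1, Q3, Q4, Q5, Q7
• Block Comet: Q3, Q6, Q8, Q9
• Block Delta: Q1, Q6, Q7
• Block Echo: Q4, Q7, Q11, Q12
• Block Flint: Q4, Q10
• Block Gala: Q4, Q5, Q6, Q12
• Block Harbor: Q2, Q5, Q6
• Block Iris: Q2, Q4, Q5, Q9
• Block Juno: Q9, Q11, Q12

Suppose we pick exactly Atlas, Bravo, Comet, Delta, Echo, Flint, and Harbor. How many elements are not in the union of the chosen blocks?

Union of Atlas, Bravo, Comet, Delta, Echo, Flint, Harbor = {Q1, Q2, Q3, Q4, Q5, Q6, Q7, Q8, Q9, Q10, Q11, Q12} — that's every element, so 0 are uncovered.

0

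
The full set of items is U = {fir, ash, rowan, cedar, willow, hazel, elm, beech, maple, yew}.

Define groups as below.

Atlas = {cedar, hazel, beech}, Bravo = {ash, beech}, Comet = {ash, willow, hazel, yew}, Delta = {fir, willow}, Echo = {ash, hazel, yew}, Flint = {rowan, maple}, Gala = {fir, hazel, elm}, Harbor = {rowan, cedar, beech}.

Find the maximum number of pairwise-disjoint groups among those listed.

Bravo, Flint, Gala are pairwise disjoint (Bravo={ash,beech}; Flint={rowan,maple}; Gala={fir,hazel,elm}).
Every remaining group overlaps one of these, and no 4 of the listed groups are pairwise disjoint, so 3 is the maximum.

3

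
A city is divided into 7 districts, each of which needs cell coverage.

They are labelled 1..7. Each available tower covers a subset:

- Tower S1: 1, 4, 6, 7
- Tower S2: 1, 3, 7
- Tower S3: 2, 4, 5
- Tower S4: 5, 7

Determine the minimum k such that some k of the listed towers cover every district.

3

S1 and S2 and S3 together: S1 ∪ S2 ∪ S3 = {1, 2, 3, 4, 5, 6, 7} — every district is covered.
Only S3 contains 2, so S3 is forced; the remaining 4 districts need at least 2 more towers (each remaining tower adds at most 3) — so at least 3 towers are needed, and 3 is optimal.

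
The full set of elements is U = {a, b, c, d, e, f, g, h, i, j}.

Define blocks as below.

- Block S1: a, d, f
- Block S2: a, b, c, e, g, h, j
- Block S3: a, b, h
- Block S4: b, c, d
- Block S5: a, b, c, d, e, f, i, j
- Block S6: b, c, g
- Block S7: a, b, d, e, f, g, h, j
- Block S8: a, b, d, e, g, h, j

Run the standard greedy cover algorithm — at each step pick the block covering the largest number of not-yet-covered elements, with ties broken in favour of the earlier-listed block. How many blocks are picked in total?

2

Greedy: pick S5 (covers 8 new) → pick S2 (covers 2 new). Total picks: 2.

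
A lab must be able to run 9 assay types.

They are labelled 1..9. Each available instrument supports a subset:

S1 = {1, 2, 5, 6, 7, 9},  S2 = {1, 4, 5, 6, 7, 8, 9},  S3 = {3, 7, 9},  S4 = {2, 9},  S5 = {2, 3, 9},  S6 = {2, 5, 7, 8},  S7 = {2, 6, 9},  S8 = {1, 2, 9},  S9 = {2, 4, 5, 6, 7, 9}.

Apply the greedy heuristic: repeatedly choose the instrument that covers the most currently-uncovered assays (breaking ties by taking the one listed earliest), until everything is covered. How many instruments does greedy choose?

2

Greedy: pick S2 (covers 7 new) → pick S5 (covers 2 new). Total picks: 2.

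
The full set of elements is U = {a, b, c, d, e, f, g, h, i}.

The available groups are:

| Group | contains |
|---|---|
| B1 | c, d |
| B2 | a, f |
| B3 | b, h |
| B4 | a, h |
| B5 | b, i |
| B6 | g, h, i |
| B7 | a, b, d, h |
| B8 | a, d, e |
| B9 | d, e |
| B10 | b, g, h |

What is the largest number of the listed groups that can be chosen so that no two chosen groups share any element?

3

B1, B4, B5 are pairwise disjoint (B1={c,d}; B4={a,h}; B5={b,i}).
Every remaining group overlaps one of these, and no 4 of the listed groups are pairwise disjoint, so 3 is the maximum.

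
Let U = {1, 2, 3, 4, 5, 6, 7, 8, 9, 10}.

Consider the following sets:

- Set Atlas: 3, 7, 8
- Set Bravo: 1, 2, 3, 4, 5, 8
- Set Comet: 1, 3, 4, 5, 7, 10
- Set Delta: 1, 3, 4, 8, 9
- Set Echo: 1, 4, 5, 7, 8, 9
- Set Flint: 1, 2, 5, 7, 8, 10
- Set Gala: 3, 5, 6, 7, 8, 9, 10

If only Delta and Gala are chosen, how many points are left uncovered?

Union of Delta, Gala = {1, 3, 4, 5, 6, 7, 8, 9, 10}.
Not covered: 2 — 1 point.

1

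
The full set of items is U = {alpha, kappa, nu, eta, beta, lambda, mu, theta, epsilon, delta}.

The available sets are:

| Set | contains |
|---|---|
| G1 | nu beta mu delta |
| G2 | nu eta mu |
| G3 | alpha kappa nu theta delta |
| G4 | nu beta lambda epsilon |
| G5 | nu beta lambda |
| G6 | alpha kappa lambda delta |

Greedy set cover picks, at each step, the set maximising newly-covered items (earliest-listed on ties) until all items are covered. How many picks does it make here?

3

Greedy: pick G3 (covers 5 new) → pick G4 (covers 3 new) → pick G2 (covers 2 new). Total picks: 3.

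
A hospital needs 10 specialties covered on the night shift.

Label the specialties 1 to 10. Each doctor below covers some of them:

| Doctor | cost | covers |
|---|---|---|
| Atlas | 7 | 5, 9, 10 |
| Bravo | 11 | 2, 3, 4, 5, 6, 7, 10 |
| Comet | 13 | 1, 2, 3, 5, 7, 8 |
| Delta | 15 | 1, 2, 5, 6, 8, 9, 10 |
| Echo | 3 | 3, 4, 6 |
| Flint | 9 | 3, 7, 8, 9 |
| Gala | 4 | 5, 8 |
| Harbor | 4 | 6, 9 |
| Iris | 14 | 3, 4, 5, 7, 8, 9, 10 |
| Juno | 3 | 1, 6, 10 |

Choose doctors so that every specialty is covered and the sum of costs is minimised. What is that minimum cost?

Bravo, Gala, Harbor, Juno together cover every specialty (Bravo ∪ Gala ∪ Harbor ∪ Juno = {1, 2, 3, 4, 5, 6, 7, 8, 9, 10}); total cost 11 + 4 + 4 + 3 = 22.
The greedy pick Echo, Juno, Gala, Harbor, Bravo costs 25; no covering selection beats 22.

22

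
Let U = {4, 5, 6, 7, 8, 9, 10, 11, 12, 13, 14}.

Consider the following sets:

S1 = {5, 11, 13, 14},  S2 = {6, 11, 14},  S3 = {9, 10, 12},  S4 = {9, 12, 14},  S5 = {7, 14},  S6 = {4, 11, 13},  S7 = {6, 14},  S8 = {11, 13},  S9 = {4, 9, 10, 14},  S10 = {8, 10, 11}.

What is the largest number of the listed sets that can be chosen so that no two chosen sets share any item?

3

S3, S5, S8 are pairwise disjoint (S3={9,10,12}; S5={7,14}; S8={11,13}).
Every remaining set overlaps one of these, and no 4 of the listed sets are pairwise disjoint, so 3 is the maximum.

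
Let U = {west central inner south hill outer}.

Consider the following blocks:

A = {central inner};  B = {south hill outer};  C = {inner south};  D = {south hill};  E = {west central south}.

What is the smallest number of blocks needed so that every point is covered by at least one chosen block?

3

Take {B, C, E}. Their union is {west, central, inner, south, hill, outer}, which is all 6 points.
Only E contains west, so E is forced; the remaining 3 points need at least 2 more blocks (each remaining block adds at most 2) — so at least 3 blocks are needed, and 3 is optimal.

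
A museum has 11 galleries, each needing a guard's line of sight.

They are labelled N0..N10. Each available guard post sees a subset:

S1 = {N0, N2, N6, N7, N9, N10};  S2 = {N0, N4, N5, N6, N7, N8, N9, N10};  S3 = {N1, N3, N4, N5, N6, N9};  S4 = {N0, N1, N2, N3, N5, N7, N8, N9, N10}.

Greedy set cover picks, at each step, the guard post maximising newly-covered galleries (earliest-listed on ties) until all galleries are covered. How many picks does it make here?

2

Greedy: pick S4 (covers 9 new) → pick S2 (covers 2 new). Total picks: 2.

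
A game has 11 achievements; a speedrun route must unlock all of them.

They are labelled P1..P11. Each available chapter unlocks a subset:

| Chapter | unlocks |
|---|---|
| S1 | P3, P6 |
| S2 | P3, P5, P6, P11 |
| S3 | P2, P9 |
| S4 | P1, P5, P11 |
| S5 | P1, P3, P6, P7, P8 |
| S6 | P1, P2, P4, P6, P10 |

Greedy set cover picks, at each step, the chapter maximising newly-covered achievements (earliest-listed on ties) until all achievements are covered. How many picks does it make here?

Greedy: pick S5 (covers 5 new) → pick S6 (covers 3 new) → pick S2 (covers 2 new) → pick S3 (covers 1 new). Total picks: 4.

4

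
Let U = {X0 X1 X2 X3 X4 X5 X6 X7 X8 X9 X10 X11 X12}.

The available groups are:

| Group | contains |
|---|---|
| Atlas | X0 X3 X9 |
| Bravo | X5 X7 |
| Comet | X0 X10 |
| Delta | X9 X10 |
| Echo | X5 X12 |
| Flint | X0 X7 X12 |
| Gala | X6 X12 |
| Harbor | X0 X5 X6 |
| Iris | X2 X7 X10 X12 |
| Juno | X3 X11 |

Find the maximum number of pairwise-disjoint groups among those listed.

Bravo, Comet, Gala, Juno are pairwise disjoint (Bravo={X5,X7}; Comet={X0,X10}; Gala={X6,X12}; Juno={X3,X11}).
Every remaining group overlaps one of these, and no 5 of the listed groups are pairwise disjoint, so 4 is the maximum.

4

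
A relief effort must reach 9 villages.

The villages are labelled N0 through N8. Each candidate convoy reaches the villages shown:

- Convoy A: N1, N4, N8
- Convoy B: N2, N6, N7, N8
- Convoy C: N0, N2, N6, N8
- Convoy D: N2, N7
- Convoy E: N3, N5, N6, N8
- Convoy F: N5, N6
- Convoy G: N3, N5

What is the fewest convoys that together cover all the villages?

Take {A, B, C, G}. Their union is {N0, N1, N2, N3, N4, N5, N6, N7, N8}, which is all 9 villages.
Only C contains N0, so C is forced; the remaining 5 villages need at least 3 more convoys (each remaining convoy adds at most 2) — so at least 4 convoys are needed, and 4 is optimal.

4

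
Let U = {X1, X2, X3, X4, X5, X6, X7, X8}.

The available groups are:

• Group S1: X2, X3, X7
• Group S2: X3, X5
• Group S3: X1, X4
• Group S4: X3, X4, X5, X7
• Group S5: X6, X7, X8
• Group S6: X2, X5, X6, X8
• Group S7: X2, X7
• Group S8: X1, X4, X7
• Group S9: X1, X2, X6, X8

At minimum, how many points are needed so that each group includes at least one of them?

3

H = {X1, X5, X7} meets every group (each contains at least one member of H), and |H| = 3.
The groups S2, S3, S5 are pairwise disjoint, so any hitting set needs a separate point for each — at least 3. Hence 3 is optimal.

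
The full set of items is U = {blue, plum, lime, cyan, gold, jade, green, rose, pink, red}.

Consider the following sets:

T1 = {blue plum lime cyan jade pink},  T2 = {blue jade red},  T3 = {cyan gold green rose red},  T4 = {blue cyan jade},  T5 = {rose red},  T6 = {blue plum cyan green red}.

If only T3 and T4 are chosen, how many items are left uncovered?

3

Union of T3, T4 = {blue, cyan, gold, jade, green, rose, red}.
Not covered: plum, lime, pink — 3 items.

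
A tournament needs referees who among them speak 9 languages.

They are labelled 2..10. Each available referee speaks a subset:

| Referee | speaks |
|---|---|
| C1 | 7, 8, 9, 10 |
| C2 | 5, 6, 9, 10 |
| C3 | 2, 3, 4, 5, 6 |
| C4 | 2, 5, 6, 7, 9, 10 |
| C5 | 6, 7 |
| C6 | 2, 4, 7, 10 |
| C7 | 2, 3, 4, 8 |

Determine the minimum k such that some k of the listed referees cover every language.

Take {C1, C3}. Their union is {2, 3, 4, 5, 6, 7, 8, 9, 10}, which is all 9 languages.
No single referee has all 9 languages (the largest, C4, has 6), so 2 is optimal.

2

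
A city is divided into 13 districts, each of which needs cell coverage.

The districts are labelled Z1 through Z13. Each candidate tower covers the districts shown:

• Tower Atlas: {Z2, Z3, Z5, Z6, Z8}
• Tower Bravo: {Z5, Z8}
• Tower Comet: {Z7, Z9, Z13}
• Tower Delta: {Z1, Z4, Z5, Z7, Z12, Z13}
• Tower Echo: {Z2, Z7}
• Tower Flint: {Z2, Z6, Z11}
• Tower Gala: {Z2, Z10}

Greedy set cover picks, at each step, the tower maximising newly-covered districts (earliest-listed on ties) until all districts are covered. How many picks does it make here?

5

Greedy: pick Delta (covers 6 new) → pick Atlas (covers 4 new) → pick Comet (covers 1 new) → pick Flint (covers 1 new) → pick Gala (covers 1 new). Total picks: 5.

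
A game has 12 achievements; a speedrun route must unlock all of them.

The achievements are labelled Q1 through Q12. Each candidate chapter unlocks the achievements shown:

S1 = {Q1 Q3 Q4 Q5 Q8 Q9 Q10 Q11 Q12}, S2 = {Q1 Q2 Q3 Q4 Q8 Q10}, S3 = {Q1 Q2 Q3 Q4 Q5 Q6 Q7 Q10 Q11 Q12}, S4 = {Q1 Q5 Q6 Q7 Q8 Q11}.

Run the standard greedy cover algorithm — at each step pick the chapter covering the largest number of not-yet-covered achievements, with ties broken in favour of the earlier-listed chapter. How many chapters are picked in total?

Greedy: pick S3 (covers 10 new) → pick S1 (covers 2 new). Total picks: 2.

2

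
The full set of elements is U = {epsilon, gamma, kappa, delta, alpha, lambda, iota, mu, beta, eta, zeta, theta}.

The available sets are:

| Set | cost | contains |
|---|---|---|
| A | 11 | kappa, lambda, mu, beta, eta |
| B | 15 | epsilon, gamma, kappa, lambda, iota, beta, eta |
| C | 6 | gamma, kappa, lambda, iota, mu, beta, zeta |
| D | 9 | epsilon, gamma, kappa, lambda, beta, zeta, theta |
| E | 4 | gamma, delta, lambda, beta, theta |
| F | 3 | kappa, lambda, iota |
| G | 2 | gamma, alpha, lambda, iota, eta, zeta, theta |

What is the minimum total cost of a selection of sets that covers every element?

C, D, E, G together cover every element (C ∪ D ∪ E ∪ G = {epsilon, gamma, kappa, delta, alpha, lambda, iota, mu, beta, eta, zeta, theta}); total cost 6 + 9 + 4 + 2 = 21.
No covering selection has total cost below 21.

21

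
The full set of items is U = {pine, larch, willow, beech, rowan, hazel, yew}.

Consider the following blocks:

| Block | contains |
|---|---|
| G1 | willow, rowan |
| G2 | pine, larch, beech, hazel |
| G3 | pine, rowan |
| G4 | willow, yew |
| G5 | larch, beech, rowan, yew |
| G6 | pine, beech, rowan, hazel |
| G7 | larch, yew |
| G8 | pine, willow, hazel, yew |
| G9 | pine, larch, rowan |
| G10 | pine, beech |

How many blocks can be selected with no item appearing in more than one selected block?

3

G1, G7, G10 are pairwise disjoint (G1={willow,rowan}; G7={larch,yew}; G10={pine,beech}).
Every remaining block overlaps one of these, and no 4 of the listed blocks are pairwise disjoint, so 3 is the maximum.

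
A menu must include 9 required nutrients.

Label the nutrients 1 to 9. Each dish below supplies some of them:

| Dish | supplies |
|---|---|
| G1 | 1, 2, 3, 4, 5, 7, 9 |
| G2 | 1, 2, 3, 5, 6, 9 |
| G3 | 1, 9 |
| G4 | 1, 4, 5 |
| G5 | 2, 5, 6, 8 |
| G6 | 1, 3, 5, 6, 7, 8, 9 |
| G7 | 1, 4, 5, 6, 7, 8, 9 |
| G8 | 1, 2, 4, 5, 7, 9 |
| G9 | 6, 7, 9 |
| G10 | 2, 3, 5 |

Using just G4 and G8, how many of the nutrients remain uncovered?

Union of G4, G8 = {1, 2, 4, 5, 7, 9}.
Not covered: 3, 6, 8 — 3 nutrients.

3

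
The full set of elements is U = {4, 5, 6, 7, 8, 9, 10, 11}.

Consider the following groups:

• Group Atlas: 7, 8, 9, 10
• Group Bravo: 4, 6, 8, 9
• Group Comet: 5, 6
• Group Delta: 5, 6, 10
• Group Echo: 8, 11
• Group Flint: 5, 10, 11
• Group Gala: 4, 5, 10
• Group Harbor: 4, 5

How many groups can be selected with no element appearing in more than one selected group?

Atlas, Comet are pairwise disjoint (Atlas={7,8,9,10}; Comet={5,6}).
Every remaining group overlaps one of these, and no 3 of the listed groups are pairwise disjoint, so 2 is the maximum.

2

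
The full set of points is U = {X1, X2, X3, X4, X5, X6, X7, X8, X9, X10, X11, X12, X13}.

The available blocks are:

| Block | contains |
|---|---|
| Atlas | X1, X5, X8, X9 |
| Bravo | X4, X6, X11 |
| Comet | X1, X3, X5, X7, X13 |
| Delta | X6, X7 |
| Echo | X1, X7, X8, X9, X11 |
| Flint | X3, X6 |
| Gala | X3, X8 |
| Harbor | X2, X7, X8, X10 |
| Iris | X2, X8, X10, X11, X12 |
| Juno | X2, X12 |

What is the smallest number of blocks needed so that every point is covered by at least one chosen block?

Bravo, Comet, Echo, and Iris cover everything between them: the union {X1, X2, X3, X4, X5, X6, X7, X8, X9, X10, X11, X12, X13} is all of U.
No 3 of the 10 blocks cover everything (all 120 combinations miss at least one point), so 4 is optimal.

4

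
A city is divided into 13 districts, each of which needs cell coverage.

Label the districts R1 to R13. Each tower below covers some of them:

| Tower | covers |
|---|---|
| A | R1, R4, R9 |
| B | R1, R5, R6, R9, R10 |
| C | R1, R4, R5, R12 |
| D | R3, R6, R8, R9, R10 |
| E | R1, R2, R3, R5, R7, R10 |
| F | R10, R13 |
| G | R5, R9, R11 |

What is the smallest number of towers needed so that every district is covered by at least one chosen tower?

C and D and E and F and G together: C ∪ D ∪ E ∪ F ∪ G = {R1, R2, R3, R4, R5, R6, R7, R8, R9, R10, R11, R12, R13} — every district is covered.
No 4 of the 7 towers cover everything (all 35 combinations miss at least one district), so 5 is optimal.

5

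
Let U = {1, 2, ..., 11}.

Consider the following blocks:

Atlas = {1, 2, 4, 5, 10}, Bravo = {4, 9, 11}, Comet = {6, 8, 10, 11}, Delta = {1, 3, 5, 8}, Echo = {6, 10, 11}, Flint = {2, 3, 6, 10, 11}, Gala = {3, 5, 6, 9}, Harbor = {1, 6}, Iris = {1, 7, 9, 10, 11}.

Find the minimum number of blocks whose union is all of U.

Atlas and Delta and Harbor and Iris together: Atlas ∪ Delta ∪ Harbor ∪ Iris = {1, 2, 3, 4, 5, 6, 7, 8, 9, 10, 11} — every element is covered.
No 3 of the 9 blocks cover everything (all 84 combinations miss at least one element), so 4 is optimal.

4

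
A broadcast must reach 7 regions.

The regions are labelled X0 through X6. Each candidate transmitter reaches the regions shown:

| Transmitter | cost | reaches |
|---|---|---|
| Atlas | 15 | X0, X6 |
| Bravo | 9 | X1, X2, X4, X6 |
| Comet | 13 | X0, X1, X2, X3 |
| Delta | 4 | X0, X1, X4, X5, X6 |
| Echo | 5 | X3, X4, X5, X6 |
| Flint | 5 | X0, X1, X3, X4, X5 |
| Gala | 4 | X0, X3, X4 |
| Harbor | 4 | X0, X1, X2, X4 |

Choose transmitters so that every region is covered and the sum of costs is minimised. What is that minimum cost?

Echo, Harbor together cover every region (Echo ∪ Harbor = {X0, X1, X2, X3, X4, X5, X6}); total cost 5 + 4 = 9.
The greedy pick Delta, Gala, Harbor costs 12; no covering selection beats 9.

9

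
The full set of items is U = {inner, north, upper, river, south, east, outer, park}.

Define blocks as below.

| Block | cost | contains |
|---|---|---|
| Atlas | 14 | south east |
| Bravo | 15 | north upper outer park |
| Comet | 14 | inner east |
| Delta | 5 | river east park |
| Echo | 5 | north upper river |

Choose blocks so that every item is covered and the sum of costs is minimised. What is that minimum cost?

Atlas, Bravo, Comet, Echo together cover every item (Atlas ∪ Bravo ∪ Comet ∪ Echo = {inner, north, upper, river, south, east, outer, park}); total cost 14 + 15 + 14 + 5 = 48.
The greedy pick Delta, Echo, Atlas, Comet, Bravo costs 53; no covering selection beats 48.

48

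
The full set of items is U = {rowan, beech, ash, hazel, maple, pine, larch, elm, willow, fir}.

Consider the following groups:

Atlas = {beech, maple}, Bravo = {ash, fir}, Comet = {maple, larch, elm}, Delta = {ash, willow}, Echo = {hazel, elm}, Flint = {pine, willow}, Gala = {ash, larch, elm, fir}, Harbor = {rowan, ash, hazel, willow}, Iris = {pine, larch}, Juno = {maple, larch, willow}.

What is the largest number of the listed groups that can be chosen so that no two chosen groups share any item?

4

Atlas, Bravo, Echo, Flint are pairwise disjoint (Atlas={beech,maple}; Bravo={ash,fir}; Echo={hazel,elm}; Flint={pine,willow}).
Every remaining group overlaps one of these, and no 5 of the listed groups are pairwise disjoint, so 4 is the maximum.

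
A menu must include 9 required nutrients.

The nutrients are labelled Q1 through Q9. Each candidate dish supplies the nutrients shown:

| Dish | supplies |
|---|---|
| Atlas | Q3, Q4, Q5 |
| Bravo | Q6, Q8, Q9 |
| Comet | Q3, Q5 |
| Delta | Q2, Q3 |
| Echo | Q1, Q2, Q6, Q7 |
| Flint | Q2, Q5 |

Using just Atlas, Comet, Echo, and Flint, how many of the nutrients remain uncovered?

Union of Atlas, Comet, Echo, Flint = {Q1, Q2, Q3, Q4, Q5, Q6, Q7}.
Not covered: Q8, Q9 — 2 nutrients.

2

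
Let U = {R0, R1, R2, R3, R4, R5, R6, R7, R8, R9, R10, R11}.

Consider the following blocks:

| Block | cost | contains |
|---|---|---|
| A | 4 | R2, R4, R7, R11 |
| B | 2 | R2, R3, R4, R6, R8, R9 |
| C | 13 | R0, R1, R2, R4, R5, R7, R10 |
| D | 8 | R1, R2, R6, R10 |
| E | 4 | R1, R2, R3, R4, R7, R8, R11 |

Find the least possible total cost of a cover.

A, B, C together cover every element (A ∪ B ∪ C = {R0, R1, R2, R3, R4, R5, R6, R7, R8, R9, R10, R11}); total cost 4 + 2 + 13 = 19.
No covering selection has total cost below 19.

19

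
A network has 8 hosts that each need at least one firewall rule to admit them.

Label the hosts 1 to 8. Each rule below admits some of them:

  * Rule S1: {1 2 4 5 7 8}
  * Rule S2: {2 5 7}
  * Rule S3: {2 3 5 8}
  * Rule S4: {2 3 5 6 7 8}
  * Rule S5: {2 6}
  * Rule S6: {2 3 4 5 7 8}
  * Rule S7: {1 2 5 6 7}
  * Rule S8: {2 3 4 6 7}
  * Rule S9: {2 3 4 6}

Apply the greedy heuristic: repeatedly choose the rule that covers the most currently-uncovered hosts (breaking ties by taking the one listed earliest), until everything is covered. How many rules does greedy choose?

Greedy: pick S1 (covers 6 new) → pick S4 (covers 2 new). Total picks: 2.

2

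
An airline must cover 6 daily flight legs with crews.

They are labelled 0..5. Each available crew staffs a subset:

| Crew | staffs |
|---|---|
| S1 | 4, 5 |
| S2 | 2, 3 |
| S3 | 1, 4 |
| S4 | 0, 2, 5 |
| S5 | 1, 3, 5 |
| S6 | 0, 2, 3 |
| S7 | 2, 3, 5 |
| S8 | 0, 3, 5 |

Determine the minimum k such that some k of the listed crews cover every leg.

Take {S2, S3, S8}. Their union is {0, 1, 2, 3, 4, 5}, which is all 6 legs.
No 2 of the 8 crews cover everything (all 28 combinations miss at least one leg), so 3 is optimal.

3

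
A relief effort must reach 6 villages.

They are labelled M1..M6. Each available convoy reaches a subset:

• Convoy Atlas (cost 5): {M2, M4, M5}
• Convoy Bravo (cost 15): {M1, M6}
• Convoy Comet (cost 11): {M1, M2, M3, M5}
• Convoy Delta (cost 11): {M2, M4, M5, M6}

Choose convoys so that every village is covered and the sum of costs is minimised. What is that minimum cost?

Comet, Delta together cover every village (Comet ∪ Delta = {M1, M2, M3, M4, M5, M6}); total cost 11 + 11 = 22.
The greedy pick Atlas, Comet, Delta costs 27; no covering selection beats 22.

22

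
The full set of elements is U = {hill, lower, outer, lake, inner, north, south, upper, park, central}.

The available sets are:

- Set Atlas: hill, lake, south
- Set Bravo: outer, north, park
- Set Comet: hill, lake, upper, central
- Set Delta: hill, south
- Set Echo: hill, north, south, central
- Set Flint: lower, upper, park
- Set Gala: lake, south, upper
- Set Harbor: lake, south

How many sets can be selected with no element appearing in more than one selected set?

Bravo, Comet are pairwise disjoint (Bravo={outer,north,park}; Comet={hill,lake,upper,central}).
Every remaining set overlaps one of these, and no 3 of the listed sets are pairwise disjoint, so 2 is the maximum.

2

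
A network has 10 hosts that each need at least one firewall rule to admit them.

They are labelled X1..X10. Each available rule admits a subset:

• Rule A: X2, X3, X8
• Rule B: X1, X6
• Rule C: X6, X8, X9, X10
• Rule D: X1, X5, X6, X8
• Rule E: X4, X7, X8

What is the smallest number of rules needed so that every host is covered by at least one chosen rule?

A and C and D and E together: A ∪ C ∪ D ∪ E = {X1, X2, X3, X4, X5, X6, X7, X8, X9, X10} — every host is covered.
Only A contains X2, so A is forced; the remaining 7 hosts need at least 3 more rules (each remaining rule adds at most 3) — so at least 4 rules are needed, and 4 is optimal.

4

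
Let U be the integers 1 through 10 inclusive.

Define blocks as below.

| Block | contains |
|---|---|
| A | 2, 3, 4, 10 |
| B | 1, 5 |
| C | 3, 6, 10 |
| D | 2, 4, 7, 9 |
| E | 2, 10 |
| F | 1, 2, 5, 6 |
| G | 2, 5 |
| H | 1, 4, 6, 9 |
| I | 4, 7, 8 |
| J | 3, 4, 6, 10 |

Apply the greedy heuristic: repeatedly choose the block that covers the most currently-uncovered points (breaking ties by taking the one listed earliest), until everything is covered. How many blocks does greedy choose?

Greedy: pick A (covers 4 new) → pick F (covers 3 new) → pick D (covers 2 new) → pick I (covers 1 new). Total picks: 4.

4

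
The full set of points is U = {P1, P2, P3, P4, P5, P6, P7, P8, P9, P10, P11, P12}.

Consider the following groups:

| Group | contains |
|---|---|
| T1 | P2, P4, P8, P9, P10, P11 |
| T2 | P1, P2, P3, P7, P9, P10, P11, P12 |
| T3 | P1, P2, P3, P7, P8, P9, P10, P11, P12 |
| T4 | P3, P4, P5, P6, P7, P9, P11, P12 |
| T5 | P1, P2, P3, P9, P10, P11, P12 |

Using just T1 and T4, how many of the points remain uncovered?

Union of T1, T4 = {P2, P3, P4, P5, P6, P7, P8, P9, P10, P11, P12}.
Not covered: P1 — 1 point.

1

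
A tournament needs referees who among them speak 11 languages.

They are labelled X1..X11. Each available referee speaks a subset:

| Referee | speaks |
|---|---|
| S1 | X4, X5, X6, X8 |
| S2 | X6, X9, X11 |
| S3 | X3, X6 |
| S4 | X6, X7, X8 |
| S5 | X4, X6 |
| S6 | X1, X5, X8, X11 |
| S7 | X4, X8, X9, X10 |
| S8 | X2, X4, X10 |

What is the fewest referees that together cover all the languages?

S3 and S4 and S6 and S7 and S8 together: S3 ∪ S4 ∪ S6 ∪ S7 ∪ S8 = {X1, X2, X3, X4, X5, X6, X7, X8, X9, X10, X11} — every language is covered.
No 4 of the 8 referees cover everything (all 70 combinations miss at least one language), so 5 is optimal.

5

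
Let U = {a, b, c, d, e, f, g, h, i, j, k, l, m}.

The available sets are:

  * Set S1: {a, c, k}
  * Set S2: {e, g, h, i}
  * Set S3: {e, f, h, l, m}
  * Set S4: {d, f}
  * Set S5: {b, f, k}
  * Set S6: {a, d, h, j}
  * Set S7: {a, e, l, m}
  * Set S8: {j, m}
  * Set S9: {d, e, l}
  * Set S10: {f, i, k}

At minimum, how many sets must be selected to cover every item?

5

S1 and S2 and S5 and S8 and S9 together: S1 ∪ S2 ∪ S5 ∪ S8 ∪ S9 = {a, b, c, d, e, f, g, h, i, j, k, l, m} — every item is covered.
No 4 of the 10 sets cover everything (all 210 combinations miss at least one item), so 5 is optimal.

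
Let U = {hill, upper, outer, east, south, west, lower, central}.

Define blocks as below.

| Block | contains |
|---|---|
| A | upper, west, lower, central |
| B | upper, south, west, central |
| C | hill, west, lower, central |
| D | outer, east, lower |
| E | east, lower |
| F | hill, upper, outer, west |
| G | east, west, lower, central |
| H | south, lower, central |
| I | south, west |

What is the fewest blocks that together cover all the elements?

E and F and H together: E ∪ F ∪ H = {hill, upper, outer, east, south, west, lower, central} — every element is covered.
No 2 of the 9 blocks cover everything (all 36 combinations miss at least one element), so 3 is optimal.

3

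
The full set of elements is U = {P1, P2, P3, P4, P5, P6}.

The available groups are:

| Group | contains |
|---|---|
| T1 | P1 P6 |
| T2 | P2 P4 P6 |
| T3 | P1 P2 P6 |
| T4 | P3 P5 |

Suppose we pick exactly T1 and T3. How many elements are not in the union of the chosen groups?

3

Union of T1, T3 = {P1, P2, P6}.
Not covered: P3, P4, P5 — 3 elements.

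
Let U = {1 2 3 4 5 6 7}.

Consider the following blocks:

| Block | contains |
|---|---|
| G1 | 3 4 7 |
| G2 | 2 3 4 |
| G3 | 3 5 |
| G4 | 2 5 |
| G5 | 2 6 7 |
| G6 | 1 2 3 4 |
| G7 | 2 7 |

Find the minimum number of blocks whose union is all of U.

G4, G5, and G6 cover everything between them: the union {1, 2, 3, 4, 5, 6, 7} is all of U.
Only G6 contains 1, so G6 is forced; the remaining 3 elements need at least 2 more blocks (each remaining block adds at most 2) — so at least 3 blocks are needed, and 3 is optimal.

3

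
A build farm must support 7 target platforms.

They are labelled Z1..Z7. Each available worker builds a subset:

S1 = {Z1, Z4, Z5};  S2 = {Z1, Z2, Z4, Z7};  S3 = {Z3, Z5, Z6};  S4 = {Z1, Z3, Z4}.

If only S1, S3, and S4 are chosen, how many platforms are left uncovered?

2

Union of S1, S3, S4 = {Z1, Z3, Z4, Z5, Z6}.
Not covered: Z2, Z7 — 2 platforms.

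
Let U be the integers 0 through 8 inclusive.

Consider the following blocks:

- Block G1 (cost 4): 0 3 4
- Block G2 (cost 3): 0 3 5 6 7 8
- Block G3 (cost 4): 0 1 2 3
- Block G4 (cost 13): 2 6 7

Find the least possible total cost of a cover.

11

G1, G2, G3 together cover every element (G1 ∪ G2 ∪ G3 = {0, 1, 2, 3, 4, 5, 6, 7, 8}); total cost 4 + 3 + 4 = 11.
No covering selection has total cost below 11.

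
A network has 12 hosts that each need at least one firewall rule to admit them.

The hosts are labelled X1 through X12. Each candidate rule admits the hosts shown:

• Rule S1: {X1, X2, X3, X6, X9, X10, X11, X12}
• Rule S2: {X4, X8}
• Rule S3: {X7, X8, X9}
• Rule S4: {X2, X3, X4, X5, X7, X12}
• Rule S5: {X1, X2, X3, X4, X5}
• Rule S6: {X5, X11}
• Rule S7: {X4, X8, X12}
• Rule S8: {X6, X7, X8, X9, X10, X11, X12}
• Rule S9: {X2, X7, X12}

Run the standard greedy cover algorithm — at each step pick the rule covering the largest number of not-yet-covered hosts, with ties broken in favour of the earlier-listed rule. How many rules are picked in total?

3

Greedy: pick S1 (covers 8 new) → pick S4 (covers 3 new) → pick S2 (covers 1 new). Total picks: 3.
(The true minimum cover uses only 2 rules, so greedy is not optimal here.)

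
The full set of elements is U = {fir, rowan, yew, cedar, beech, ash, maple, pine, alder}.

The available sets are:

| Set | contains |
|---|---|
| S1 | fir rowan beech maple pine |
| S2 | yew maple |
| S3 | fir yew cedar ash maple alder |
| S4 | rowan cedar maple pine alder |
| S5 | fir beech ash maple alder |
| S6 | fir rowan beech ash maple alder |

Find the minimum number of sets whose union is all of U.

Take {S1, S3}. Their union is {fir, rowan, yew, cedar, beech, ash, maple, pine, alder}, which is all 9 elements.
No single set has all 9 elements (the largest, S3, has 6), so 2 is optimal.

2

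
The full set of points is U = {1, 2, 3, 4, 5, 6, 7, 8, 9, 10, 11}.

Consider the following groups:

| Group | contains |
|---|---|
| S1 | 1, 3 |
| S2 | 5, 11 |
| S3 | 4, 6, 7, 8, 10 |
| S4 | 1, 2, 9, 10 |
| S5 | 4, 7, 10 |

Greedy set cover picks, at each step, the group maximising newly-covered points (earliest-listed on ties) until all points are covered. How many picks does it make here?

Greedy: pick S3 (covers 5 new) → pick S4 (covers 3 new) → pick S2 (covers 2 new) → pick S1 (covers 1 new). Total picks: 4.

4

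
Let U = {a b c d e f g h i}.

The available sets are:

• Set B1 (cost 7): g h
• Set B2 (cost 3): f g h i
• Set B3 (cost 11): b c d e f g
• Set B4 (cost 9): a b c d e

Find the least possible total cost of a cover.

12

B2, B4 together cover every point (B2 ∪ B4 = {a, b, c, d, e, f, g, h, i}); total cost 3 + 9 = 12.
No covering selection has total cost below 12.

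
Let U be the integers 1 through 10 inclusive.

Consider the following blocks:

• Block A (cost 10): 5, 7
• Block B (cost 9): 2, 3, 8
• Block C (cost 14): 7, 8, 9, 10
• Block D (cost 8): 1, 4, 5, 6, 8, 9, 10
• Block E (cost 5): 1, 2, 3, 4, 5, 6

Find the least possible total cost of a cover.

19

C, E together cover every point (C ∪ E = {1, 2, 3, 4, 5, 6, 7, 8, 9, 10}); total cost 14 + 5 = 19.
The greedy pick E, D, A costs 23; no covering selection beats 19.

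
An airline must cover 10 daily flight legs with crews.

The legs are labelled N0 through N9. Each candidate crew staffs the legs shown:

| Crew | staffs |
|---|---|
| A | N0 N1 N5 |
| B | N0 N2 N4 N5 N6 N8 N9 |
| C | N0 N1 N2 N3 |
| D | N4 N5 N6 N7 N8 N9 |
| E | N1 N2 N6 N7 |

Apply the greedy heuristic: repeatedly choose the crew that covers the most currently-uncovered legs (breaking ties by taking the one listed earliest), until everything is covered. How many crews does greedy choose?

3

Greedy: pick B (covers 7 new) → pick C (covers 2 new) → pick D (covers 1 new). Total picks: 3.
(The true minimum cover uses only 2 crews, so greedy is not optimal here.)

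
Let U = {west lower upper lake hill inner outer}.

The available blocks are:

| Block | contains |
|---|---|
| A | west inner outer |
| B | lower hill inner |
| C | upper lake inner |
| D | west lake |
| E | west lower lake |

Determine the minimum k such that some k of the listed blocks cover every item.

A and B and C together: A ∪ B ∪ C = {west, lower, upper, lake, hill, inner, outer} — every item is covered.
Each block has at most 3 items, and 2·3 = 6 < 7 — so at least 3 blocks are needed, and 3 is optimal.

3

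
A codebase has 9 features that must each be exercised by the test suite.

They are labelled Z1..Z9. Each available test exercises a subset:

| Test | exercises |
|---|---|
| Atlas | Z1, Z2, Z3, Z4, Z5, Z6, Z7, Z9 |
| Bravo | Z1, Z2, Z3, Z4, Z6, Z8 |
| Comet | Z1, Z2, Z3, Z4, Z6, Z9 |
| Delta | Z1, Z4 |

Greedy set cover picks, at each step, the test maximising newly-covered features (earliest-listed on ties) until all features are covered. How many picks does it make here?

2

Greedy: pick Atlas (covers 8 new) → pick Bravo (covers 1 new). Total picks: 2.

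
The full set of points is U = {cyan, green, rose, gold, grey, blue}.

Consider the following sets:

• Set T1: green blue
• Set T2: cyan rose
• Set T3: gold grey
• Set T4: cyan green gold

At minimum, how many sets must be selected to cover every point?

3

T1 and T2 and T3 together: T1 ∪ T2 ∪ T3 = {cyan, green, rose, gold, grey, blue} — every point is covered.
Only T2 contains rose, so T2 is forced; the remaining 4 points need at least 2 more sets (each remaining set adds at most 2) — so at least 3 sets are needed, and 3 is optimal.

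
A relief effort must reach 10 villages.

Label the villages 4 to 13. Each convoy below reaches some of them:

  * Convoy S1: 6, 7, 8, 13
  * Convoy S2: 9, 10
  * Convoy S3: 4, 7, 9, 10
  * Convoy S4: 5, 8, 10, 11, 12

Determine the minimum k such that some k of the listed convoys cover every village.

3

Take {S1, S3, S4}. Their union is {4, 5, 6, 7, 8, 9, 10, 11, 12, 13}, which is all 10 villages.
Only S3 contains 4, so S3 is forced; the remaining 6 villages need at least 2 more convoys (each remaining convoy adds at most 4) — so at least 3 convoys are needed, and 3 is optimal.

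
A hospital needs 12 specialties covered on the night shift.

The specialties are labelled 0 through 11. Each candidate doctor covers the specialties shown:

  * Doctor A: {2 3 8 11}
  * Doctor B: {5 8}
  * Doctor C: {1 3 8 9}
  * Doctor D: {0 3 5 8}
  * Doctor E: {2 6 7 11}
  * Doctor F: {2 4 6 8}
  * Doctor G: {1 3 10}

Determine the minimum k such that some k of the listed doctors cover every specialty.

5

C and D and E and F and G together: C ∪ D ∪ E ∪ F ∪ G = {0, 1, 2, 3, 4, 5, 6, 7, 8, 9, 10, 11} — every specialty is covered.
No 4 of the 7 doctors cover everything (all 35 combinations miss at least one specialty), so 5 is optimal.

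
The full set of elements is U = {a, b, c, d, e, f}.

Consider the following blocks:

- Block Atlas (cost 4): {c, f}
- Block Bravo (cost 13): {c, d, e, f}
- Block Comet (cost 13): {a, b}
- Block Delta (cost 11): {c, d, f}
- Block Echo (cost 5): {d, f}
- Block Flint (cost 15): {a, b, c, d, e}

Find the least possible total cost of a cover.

19

Atlas, Flint together cover every element (Atlas ∪ Flint = {a, b, c, d, e, f}); total cost 4 + 15 = 19.
No covering selection has total cost below 19.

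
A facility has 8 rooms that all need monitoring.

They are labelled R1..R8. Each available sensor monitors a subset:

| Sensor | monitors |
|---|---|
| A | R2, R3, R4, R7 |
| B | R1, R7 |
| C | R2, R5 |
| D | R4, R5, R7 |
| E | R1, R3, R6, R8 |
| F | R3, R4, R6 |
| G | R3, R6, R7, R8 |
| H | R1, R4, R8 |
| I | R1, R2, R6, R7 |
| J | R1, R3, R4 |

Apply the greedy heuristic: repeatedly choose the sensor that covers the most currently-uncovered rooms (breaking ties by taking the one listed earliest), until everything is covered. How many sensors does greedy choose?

3

Greedy: pick A (covers 4 new) → pick E (covers 3 new) → pick C (covers 1 new). Total picks: 3.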